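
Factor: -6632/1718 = -1 * 2^2 * 829^1 * 859^(-1) = -3316/859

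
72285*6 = 433710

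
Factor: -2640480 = -1 * 2^5 * 3^1 * 5^1 * 5501^1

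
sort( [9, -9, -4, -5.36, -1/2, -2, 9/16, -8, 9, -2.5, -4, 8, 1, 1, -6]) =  [-9, -8, -6, -5.36, -4, -4, -2.5, -2, -1/2, 9/16, 1, 1, 8, 9, 9]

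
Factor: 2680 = 2^3*5^1*67^1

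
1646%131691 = 1646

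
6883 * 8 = 55064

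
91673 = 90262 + 1411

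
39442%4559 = 2970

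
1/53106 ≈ 0.0000188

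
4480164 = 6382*702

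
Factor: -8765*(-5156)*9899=2^2*5^1*19^1*521^1*1289^1*1753^1=447358973660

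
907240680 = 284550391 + 622690289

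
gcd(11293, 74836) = 1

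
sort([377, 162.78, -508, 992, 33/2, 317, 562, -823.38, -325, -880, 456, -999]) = [-999, -880, -823.38, -508, -325, 33/2, 162.78, 317, 377, 456, 562, 992]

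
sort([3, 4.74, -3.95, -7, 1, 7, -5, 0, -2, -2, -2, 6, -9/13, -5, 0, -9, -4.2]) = [-9, -7, -5, -5, -4.2, -3.95, -2, -2, -2, -9/13, 0, 0, 1, 3, 4.74, 6, 7]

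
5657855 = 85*66563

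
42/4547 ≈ 0.00924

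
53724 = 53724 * 1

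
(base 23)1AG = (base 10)775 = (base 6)3331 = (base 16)307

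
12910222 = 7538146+5372076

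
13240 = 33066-19826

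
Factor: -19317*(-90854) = 2^1*3^1*47^1*137^1*45427^1 = 1755026718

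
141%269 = 141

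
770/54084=385/27042 ≈ 0.0142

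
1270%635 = 0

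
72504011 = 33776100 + 38727911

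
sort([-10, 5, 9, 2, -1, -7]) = [-10, -7, -1, 2, 5, 9]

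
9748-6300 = 3448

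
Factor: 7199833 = 89^1*80897^1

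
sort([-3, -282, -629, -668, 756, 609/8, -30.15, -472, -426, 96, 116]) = [-668, -629, -472, -426, -282, -30.15, -3, 609/8, 96, 116, 756]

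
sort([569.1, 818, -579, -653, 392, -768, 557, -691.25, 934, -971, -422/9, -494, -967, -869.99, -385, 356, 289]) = [-971, -967, -869.99, -768, -691.25, -653, -579, -494, -385, -422/9, 289, 356, 392, 557, 569.1, 818, 934]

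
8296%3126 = 2044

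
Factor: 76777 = 76777^1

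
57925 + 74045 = 131970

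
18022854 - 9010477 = 9012377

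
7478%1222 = 146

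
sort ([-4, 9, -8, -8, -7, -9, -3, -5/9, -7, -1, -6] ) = [-9, -8, -8, -7, -7, -6, -4, -3, -1, -5/9, 9] 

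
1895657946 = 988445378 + 907212568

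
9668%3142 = 242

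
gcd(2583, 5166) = 2583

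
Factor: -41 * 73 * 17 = -1 * 17^1 * 41^1 * 73^1 = -50881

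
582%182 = 36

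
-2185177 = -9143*239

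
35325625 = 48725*725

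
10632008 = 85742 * 124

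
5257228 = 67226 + 5190002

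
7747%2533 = 148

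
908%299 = 11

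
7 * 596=4172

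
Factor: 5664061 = 13^1 * 239^1 * 1823^1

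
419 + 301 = 720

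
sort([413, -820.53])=[-820.53, 413]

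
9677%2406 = 53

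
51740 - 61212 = -9472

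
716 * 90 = 64440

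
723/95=7 + 58/95 ≈ 7.61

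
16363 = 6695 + 9668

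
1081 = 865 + 216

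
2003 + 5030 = 7033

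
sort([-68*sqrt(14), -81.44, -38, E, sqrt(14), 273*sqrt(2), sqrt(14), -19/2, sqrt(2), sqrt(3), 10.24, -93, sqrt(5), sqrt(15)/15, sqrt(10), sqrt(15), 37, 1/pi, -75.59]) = [-68*sqrt(14), -93, -81.44, -75.59, -38, -19/2, sqrt(15)/15, 1/pi, sqrt(2), sqrt(3), sqrt(5), E, sqrt(10), sqrt(14), sqrt(14), sqrt(15), 10.24, 37, 273*sqrt(2)]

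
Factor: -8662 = -1*2^1*61^1*71^1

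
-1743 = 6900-8643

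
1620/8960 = 81/448 ≈ 0.181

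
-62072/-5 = 12414 + 2/5 = 12414.40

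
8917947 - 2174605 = 6743342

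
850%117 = 31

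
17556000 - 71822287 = -54266287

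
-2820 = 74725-77545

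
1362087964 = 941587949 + 420500015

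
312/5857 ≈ 0.0533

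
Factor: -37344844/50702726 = -1*2^1*991^1*9421^1*25351363^(-1) = -18672422/25351363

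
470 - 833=-363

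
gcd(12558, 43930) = 46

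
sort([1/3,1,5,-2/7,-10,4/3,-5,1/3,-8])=[-10,-8,-5,-2/7,1/3,1/3,1,4/3,5]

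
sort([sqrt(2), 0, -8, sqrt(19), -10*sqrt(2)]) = [-10*sqrt(2), -8, 0, sqrt(2), sqrt(19)]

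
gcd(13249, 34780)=1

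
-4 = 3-7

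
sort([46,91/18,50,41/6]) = [91/18,41/6,46,50]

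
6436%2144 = 4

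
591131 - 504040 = 87091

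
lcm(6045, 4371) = 284115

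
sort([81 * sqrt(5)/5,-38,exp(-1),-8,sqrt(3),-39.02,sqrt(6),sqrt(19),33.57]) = [-39.02,-38,-8,exp(-1),sqrt(3),sqrt(6),sqrt(19),33.57,81 * sqrt(5)/5]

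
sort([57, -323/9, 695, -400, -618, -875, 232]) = [-875, -618, -400, -323/9, 57, 232, 695]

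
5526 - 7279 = -1753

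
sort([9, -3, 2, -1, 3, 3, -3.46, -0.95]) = [-3.46, -3, -1, -0.95, 2, 3, 3, 9]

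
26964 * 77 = 2076228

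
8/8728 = 1/1091 ≈ 0.000917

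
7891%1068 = 415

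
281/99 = 2 + 83/99 ≈ 2.84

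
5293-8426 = -3133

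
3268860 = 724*4515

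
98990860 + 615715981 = 714706841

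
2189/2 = 1094 + 1/2 = 1094.50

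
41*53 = 2173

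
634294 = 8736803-8102509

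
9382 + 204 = 9586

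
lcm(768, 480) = 3840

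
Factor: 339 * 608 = 2^5 * 3^1 * 19^1 * 113^1 = 206112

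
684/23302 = 342/11651 ≈ 0.0294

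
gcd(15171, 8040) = 3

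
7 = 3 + 4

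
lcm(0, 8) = 0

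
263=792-529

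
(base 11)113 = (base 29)4j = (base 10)135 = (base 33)43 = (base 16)87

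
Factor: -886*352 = -1*2^6*11^1*443^1 = -311872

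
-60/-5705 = 12/1141 ≈ 0.0105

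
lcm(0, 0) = 0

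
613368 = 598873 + 14495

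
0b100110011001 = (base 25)3n7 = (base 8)4631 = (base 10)2457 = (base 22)51f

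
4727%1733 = 1261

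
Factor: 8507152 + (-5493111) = 3014041^1 = 3014041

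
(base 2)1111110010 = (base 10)1010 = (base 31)11i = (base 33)uk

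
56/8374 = 28/4187 ≈ 0.00669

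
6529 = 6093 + 436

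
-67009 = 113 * (-593)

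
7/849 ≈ 0.00824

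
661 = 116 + 545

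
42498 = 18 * 2361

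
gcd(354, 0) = 354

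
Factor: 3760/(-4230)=-1*2^3*3^(-2)=-8/9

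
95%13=4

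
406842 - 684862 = -278020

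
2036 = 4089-2053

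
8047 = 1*8047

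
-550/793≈-0.694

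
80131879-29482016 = 50649863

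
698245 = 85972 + 612273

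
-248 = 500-748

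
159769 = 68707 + 91062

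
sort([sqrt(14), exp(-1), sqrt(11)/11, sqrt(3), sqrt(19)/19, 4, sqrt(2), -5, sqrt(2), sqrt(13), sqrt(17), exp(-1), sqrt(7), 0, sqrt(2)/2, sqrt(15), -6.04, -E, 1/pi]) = [-6.04, -5, -E, 0, sqrt(19)/19, sqrt(11)/11, 1/pi, exp(-1), exp(-1), sqrt(2)/2, sqrt(2), sqrt(2), sqrt(3), sqrt(7), sqrt(13), sqrt(14), sqrt(15), 4, sqrt(17)]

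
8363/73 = 114 + 41/73 ≈ 114.56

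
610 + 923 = 1533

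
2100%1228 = 872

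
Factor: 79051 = 7^1*23^1*491^1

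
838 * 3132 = 2624616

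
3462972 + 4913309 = 8376281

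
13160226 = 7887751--5272475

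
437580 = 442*990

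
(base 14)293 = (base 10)521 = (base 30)hb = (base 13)311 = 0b1000001001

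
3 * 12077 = 36231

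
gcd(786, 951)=3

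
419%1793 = 419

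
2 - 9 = -7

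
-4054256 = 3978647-8032903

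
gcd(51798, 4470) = 6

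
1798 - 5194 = -3396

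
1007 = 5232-4225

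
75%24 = 3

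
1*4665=4665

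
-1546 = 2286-3832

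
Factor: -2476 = -1 * 2^2 * 619^1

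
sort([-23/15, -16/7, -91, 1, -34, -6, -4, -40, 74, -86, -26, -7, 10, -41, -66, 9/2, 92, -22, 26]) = [-91, -86, -66, -41, -40, -34, -26, -22, -7, -6, -4, -16/7, -23/15, 1, 9/2, 10, 26, 74, 92]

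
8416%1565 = 591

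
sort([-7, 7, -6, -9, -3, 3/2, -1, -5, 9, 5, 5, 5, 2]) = [-9, -7, -6, -5, -3, -1, 3/2, 2, 5, 5, 5, 7, 9]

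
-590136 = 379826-969962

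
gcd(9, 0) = 9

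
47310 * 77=3642870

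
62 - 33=29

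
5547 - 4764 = 783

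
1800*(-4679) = -8422200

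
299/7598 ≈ 0.0394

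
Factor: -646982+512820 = -1*2^1*7^2*37^2 = -134162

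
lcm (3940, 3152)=15760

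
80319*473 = 37990887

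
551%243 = 65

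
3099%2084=1015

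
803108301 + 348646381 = 1151754682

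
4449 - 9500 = -5051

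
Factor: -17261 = -1*41^1*421^1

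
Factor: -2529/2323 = -1*3^2*23^(-1)*101^(-1)*281^1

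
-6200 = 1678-7878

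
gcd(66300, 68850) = 2550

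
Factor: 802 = 2^1*401^1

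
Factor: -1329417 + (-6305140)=-1 * 7^1 * 107^1 * 10193^1=-7634557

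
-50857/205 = -248 - 17/205 ≈ -248.08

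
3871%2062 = 1809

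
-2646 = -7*378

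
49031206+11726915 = 60758121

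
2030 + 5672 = 7702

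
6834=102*67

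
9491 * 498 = 4726518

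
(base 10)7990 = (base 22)gb4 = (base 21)i2a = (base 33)7b4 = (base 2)1111100110110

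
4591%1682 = 1227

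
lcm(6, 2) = 6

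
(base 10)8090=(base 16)1f9a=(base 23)f6h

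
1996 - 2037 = -41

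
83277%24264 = 10485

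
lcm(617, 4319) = 4319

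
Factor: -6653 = -1 * 6653^1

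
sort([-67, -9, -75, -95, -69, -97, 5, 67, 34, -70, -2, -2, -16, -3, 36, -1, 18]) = [-97, -95, -75, -70, -69, -67, -16, -9, -3, -2, -2, -1, 5, 18, 34, 36, 67]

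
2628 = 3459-831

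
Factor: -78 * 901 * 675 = -1 * 2^1 * 3^4 * 5^2 * 13^1 * 17^1 * 53^1 = -47437650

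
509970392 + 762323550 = 1272293942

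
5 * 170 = 850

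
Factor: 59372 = 2^2 * 14843^1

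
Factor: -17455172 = -1*2^2*7^2*89057^1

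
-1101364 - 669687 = -1771051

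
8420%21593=8420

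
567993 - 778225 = -210232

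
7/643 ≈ 0.0109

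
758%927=758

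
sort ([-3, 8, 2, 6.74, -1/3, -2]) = [-3, -2, -1/3, 2, 6.74, 8]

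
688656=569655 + 119001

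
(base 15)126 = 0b100000101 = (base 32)85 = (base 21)c9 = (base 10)261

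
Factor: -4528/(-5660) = 2^2 * 5^(-1) = 4/5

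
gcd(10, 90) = 10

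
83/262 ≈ 0.317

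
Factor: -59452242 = -1*2^1*3^1*9908707^1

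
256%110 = 36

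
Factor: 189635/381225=3^(-1)*5^(-1)*13^(-1)*97^1=97/195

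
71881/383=187 + 260/383≈187.68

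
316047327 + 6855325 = 322902652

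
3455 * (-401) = -1385455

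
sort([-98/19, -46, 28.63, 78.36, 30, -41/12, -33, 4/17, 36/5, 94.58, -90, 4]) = [-90, -46, -33, -98/19, -41/12, 4/17, 4, 36/5, 28.63, 30, 78.36, 94.58]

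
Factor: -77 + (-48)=-1 * 5^3=-125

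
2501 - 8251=-5750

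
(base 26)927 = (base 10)6143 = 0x17ff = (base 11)4685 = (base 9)8375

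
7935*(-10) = -79350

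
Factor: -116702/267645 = -1 * 2^1 * 3^(-1) * 5^(-1) * 7^(-1) * 23^1 * 43^1 * 59^1 * 2549^(-1)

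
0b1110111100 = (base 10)956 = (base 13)587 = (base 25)1d6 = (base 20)27g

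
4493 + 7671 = 12164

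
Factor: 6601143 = 3^1*443^1*4967^1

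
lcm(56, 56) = 56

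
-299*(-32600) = 9747400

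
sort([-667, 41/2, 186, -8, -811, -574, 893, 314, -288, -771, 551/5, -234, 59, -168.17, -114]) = [-811, -771, -667, -574, -288, -234, -168.17, -114, -8, 41/2, 59, 551/5, 186, 314, 893]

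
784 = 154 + 630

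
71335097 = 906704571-835369474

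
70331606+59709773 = 130041379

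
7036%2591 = 1854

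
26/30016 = 13/15008 ≈ 0.000866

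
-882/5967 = -98/663 ≈ -0.148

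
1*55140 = 55140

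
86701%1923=166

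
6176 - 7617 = -1441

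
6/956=3/478 ≈ 0.00628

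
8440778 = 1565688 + 6875090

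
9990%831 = 18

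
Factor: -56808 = -1*2^3*3^3*263^1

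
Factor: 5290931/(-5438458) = -1*2^(-1)*47^1*71^(-1)*38299^(-1)*112573^1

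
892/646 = 446/323 ≈ 1.38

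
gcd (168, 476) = 28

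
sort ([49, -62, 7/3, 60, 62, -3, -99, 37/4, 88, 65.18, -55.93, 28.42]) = [-99, -62, -55.93, -3, 7/3, 37/4, 28.42, 49, 60, 62, 65.18, 88]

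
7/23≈0.304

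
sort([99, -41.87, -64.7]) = [-64.7, -41.87, 99]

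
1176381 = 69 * 17049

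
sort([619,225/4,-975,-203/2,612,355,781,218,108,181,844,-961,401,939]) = [-975,-961,-203/2,225/4,108,181,218,355,401,612,619,781,844,939]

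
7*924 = 6468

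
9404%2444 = 2072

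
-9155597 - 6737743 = -15893340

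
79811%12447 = 5129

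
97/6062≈0.0160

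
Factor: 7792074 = 2^1*3^2*432893^1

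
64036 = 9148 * 7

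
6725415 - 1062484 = 5662931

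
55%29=26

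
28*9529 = 266812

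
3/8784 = 1/2928 ≈ 0.000342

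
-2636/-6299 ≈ 0.418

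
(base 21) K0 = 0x1A4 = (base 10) 420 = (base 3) 120120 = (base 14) 220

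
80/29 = 2 + 22/29 ≈ 2.76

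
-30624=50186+-80810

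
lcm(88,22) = 88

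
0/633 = 0 = 0.00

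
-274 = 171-445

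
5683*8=45464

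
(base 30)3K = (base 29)3N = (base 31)3H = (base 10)110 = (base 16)6E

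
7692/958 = 8 + 14/479 ≈ 8.03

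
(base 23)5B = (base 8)176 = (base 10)126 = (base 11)105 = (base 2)1111110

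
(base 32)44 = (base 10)132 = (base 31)48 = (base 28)4k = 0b10000100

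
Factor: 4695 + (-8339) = -1 * 2^2 * 911^1 = -3644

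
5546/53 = 104 + 34/53 ≈ 104.64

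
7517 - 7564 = -47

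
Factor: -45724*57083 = -1*2^2*7^1*13^1*23^1*71^1*4391^1 = -2610063092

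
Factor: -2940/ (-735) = 2^2 = 4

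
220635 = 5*44127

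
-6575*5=-32875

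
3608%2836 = 772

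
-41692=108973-150665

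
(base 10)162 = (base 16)a2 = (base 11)138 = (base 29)5h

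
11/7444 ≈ 0.00148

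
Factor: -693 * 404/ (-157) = 2^2 * 3^2 * 7^1 * 11^1 * 101^1 * 157^ (-1) = 279972/157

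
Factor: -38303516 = -1 * 2^2 * 17^1 * 563287^1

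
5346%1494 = 864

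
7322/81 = 90 + 32/81 ≈ 90.40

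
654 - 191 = 463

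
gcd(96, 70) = 2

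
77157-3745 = 73412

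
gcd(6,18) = 6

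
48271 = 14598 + 33673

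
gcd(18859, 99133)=1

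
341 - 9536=-9195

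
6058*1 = 6058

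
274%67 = 6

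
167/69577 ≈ 0.00240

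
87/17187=29/5729 ≈ 0.00506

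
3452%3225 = 227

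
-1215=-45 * 27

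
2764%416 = 268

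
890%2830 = 890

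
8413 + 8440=16853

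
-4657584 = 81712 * (-57)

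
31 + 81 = 112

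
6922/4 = 3461/2 = 1730.50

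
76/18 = 4+2/9 ≈ 4.22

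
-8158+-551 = -8709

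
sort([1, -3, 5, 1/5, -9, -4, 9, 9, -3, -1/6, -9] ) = [-9, -9, -4, -3, -3, -1/6, 1/5, 1, 5, 9, 9] 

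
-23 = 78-101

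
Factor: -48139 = -1 * 7^1 * 13^1 * 23^2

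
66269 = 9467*7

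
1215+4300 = 5515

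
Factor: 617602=2^1 * 308801^1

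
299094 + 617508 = 916602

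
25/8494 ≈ 0.00294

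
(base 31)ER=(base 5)3321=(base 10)461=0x1CD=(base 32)ED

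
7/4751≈0.00147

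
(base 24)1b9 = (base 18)2b3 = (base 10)849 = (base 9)1143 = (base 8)1521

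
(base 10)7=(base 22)7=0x7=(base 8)7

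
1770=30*59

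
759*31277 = 23739243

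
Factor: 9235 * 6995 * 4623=3^1 * 5^2 * 23^1 * 67^1 * 1399^1 * 1847^1=298640367975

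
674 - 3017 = -2343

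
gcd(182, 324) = 2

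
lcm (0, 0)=0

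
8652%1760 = 1612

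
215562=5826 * 37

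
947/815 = 1 + 132/815 ≈ 1.16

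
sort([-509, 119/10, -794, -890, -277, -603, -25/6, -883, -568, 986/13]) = [-890, -883, -794, -603, -568, -509, -277, -25/6, 119/10, 986/13]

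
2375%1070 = 235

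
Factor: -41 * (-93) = 3^1 * 31^1 * 41^1 = 3813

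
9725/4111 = 2 + 1503/4111≈2.37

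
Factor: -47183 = -1*29^1*1627^1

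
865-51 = 814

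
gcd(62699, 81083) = 1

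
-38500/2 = -19250 = -19250.00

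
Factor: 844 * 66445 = 2^2 * 5^1 * 97^1 * 137^1 * 211^1 = 56079580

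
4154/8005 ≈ 0.519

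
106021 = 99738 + 6283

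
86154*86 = 7409244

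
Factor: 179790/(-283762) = -1*3^1*5^1*13^1*53^(-1)*461^1*2677^(-1) = -89895/141881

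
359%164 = 31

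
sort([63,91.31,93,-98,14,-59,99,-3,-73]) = [-98,-73,-59,-3,14,63,91.31,93,99]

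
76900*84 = 6459600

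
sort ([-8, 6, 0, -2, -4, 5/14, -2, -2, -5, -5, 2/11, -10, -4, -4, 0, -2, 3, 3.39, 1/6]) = [-10, -8, -5, -5, -4, -4, -4, -2, -2, -2, -2, 0, 0, 1/6, 2/11, 5/14, 3, 3.39, 6]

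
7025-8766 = -1741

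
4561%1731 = 1099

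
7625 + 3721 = 11346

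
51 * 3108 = 158508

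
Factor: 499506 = 2^1*3^1*7^2*1699^1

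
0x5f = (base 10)95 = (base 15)65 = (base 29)38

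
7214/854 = 3607/427 ≈ 8.45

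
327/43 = 7 + 26/43 ≈ 7.60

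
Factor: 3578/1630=5^(-1)*163^(-1)*1789^1=1789/815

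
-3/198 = -1/66 ≈ -0.0152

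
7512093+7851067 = 15363160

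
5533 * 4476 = 24765708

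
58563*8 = 468504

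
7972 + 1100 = 9072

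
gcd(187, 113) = 1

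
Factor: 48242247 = 3^1 * 23^1 * 743^1 * 941^1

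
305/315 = 61/63 ≈ 0.968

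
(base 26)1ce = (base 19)2ee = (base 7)2631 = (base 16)3ea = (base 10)1002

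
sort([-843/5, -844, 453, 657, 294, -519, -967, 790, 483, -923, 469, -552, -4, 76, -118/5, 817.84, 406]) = [-967, -923, -844, -552, -519, -843/5, -118/5, -4, 76, 294, 406, 453, 469, 483, 657, 790, 817.84]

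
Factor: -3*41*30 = -1*2^1*3^2*5^1*41^1 = -3690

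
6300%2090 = 30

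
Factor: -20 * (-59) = 2^2 * 5^1 * 59^1 = 1180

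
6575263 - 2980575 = 3594688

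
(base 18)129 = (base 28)d5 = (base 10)369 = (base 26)e5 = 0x171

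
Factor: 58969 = 109^1*541^1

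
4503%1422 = 237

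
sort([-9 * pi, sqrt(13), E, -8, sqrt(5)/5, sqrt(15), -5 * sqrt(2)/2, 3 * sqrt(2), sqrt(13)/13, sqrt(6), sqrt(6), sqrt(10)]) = [-9 * pi, -8, -5 * sqrt(2)/2, sqrt(13)/13, sqrt(5)/5, sqrt(6), sqrt(6), E, sqrt(10), sqrt(13), sqrt(15), 3 * sqrt(2)]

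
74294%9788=5778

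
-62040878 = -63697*974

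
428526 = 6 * 71421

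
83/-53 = -1 - 30/53 ≈ -1.57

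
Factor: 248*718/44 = 2^2*11^(-1)*31^1*359^1 = 44516/11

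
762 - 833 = -71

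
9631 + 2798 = 12429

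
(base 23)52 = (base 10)117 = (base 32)3l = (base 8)165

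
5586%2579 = 428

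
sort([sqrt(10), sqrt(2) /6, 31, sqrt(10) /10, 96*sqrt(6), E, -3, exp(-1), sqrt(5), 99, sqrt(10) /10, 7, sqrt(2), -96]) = [-96, -3, sqrt(2) /6, sqrt(10) /10, sqrt(10) /10, exp(-1), sqrt(2), sqrt(5), E, sqrt(10), 7, 31, 99, 96*sqrt(6)]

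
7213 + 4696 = 11909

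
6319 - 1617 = 4702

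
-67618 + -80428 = -148046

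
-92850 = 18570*(-5)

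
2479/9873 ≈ 0.251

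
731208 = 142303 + 588905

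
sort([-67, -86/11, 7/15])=[-67, -86/11, 7/15]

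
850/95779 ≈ 0.00887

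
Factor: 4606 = 2^1*7^2*47^1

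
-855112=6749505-7604617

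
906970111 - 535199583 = 371770528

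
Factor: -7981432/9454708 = -1*2^1*17^1*47^(-1)*50291^(-1)*58687^1 = -1995358/2363677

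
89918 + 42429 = 132347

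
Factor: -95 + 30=-1*5^1*13^1=-65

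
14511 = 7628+6883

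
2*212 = 424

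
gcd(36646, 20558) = 2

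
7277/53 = 137 + 16/53 ≈ 137.30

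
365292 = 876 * 417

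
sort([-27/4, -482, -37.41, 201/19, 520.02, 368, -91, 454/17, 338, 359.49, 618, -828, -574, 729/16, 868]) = [-828, -574, -482, -91, -37.41, -27/4, 201/19, 454/17, 729/16, 338, 359.49, 368, 520.02, 618, 868]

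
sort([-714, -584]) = [-714, -584]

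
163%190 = 163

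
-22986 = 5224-28210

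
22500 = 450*50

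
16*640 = 10240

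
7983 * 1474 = 11766942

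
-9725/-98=99 + 23/98 ≈ 99.23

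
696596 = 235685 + 460911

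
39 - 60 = -21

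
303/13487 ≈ 0.0225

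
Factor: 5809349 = 7^1*13^1*63839^1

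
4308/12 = 359 = 359.00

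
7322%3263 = 796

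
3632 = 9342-5710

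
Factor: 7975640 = 2^3*5^1*43^1*4637^1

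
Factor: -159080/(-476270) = 2^2*41^1*491^(-1) = 164/491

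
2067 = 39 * 53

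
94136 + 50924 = 145060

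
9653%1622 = 1543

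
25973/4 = 6493+1/4 = 6493.25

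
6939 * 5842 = 40537638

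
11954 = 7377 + 4577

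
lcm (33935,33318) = 1832490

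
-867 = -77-790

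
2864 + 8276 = 11140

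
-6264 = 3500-9764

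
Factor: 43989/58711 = 3^1*11^1*31^1*43^1*58711^(-1) 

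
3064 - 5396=-2332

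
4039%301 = 126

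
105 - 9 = 96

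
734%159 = 98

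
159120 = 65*2448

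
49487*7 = 346409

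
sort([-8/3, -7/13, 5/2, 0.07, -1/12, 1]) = [-8/3, -7/13, -1/12, 0.07, 1, 5/2]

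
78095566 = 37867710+40227856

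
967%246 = 229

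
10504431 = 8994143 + 1510288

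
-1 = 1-2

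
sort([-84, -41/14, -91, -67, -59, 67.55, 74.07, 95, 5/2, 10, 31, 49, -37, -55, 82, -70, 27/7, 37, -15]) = [-91, -84, -70, -67, -59, -55, -37, -15, -41/14, 5/2, 27/7, 10, 31, 37, 49, 67.55, 74.07, 82, 95]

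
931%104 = 99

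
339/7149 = 113/2383 ≈ 0.0474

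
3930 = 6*655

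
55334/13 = 4256 + 6/13 ≈ 4256.46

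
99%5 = 4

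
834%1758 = 834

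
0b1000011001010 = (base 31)4ek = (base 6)31522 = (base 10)4298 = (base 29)536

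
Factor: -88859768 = -1 * 2^3 * 1091^1 * 10181^1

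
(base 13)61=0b1001111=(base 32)2f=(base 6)211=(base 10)79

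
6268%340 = 148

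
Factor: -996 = -1 * 2^2 * 3^1 * 83^1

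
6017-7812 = -1795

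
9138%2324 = 2166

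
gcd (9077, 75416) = 1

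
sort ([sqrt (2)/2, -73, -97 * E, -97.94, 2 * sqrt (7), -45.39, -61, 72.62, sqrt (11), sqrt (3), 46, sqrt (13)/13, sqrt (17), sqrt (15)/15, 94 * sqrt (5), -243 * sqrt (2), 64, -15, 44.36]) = [-243 * sqrt (2), -97 * E, -97.94, -73, -61, -45.39, -15, sqrt (15)/15, sqrt (13)/13, sqrt (2)/2, sqrt (3), sqrt (11), sqrt (17), 2 * sqrt (7), 44.36, 46, 64, 72.62, 94 * sqrt (5)]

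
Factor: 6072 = 2^3*3^1*11^1*23^1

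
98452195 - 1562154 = 96890041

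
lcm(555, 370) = 1110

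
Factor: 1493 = 1493^1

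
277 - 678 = -401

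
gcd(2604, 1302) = 1302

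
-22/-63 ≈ 0.349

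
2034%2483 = 2034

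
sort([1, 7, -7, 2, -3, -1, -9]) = [-9, -7, -3, -1, 1, 2, 7]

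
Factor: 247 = 13^1*19^1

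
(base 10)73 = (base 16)49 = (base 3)2201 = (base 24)31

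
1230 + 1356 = 2586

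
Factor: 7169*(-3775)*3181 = -1*5^2*67^1*107^1*151^1*3181^1 = -86087323475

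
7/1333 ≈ 0.00525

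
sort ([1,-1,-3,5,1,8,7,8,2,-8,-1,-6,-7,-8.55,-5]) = [-8.55,-8,-7,-6,-5,-3,-1,-1,1,1,2,5,7,8,8]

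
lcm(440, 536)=29480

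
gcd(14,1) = 1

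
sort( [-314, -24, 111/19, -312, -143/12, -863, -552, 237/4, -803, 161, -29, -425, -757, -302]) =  [-863, -803, -757, -552, -425, -314, -312, -302, -29, -24, -143/12, 111/19, 237/4, 161]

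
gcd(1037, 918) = 17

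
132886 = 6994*19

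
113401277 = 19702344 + 93698933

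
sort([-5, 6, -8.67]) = [-8.67, -5, 6]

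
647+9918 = 10565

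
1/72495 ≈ 0.0000138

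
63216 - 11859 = 51357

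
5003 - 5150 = -147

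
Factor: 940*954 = 2^3*3^2*5^1*47^1*53^1 = 896760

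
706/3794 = 353/1897 ≈ 0.186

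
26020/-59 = -441 - 1/59 ≈ -441.02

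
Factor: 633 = 3^1*211^1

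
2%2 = 0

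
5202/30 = 173 + 2/5 = 173.40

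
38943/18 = 2163 + 1/2 = 2163.50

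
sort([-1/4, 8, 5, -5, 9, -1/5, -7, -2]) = [-7, -5, -2, -1/4, -1/5, 5, 8, 9]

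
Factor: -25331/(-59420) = 2^(-2) * 5^(-1) * 73^1 * 347^1 * 2971^(-1)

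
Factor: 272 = 2^4*17^1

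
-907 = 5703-6610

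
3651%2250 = 1401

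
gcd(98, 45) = 1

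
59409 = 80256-20847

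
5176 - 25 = 5151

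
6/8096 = 3/4048 ≈ 0.000741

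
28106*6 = 168636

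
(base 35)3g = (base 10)121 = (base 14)89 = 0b1111001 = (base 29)45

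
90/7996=45/3998 ≈ 0.0113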